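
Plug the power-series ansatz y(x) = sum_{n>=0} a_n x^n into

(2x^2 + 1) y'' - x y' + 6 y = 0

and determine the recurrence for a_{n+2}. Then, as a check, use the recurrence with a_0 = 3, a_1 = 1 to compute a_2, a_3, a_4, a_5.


Substitute y = sum_n a_n x^n.
(1 + 2 x^2) y'' contributes (n+2)(n+1) a_{n+2} + 2 n(n-1) a_n at x^n.
-x y'(x) contributes -n a_n at x^n.
6 y(x) contributes 6 a_n at x^n.
Matching x^n: (n+2)(n+1) a_{n+2} + (2 n(n-1) - n + 6) a_n = 0.
Thus a_{n+2} = (-2 n(n-1) + n - 6) / ((n+1)(n+2)) * a_n.

Check with a_0 = 3, a_1 = 1 (apply the recurrence for n = 0, 1, 2, 3): a_0 = 3, a_1 = 1, a_2 = -9, a_3 = -5/6, a_4 = 6, a_5 = 5/8.

a_(n+2) = (-2 n(n-1) + n - 6) / ((n+1)(n+2)) * a_n; check: a_0 = 3, a_1 = 1, a_2 = -9, a_3 = -5/6, a_4 = 6, a_5 = 5/8


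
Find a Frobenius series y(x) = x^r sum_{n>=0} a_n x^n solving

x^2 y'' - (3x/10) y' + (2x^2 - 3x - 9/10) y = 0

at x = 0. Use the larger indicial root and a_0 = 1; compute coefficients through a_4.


Write in Frobenius form y'' + (p(x)/x) y' + (q(x)/x^2) y = 0:
  p(x) = -3/10,  q(x) = 2x^2 - 3x - 9/10.
Indicial equation: r(r-1) + (-3/10) r + (-9/10) = 0 -> roots r_1 = 9/5, r_2 = -1/2.
Take r = r_1 = 9/5. Let y(x) = x^r sum_{n>=0} a_n x^n with a_0 = 1.
Substitute y = x^r sum a_n x^n and match x^{r+n}. The recurrence is
  D(n) a_n - 3 a_{n-1} + 2 a_{n-2} = 0,  where D(n) = (r+n)(r+n-1) + (-3/10)(r+n) + (-9/10).
  a_n = [3 a_{n-1} - 2 a_{n-2}] / D(n).
Since the indicial polynomial factors as (r - r_1)(r - r_2), D(n) = (r_1 + n - r_1)(r_1 + n - r_2) = n(n + 23/10).
Evaluating step by step (a_0 = 1):
  n = 1: D(1) = 1(1 + 23/10) = 33/10; numerator = 3(1) = 3; a_1 = (3)/(33/10) = 10/11
  n = 2: D(2) = 2(2 + 23/10) = 43/5; numerator = 3(10/11) - 2(1) = 8/11; a_2 = (8/11)/(43/5) = 40/473
  n = 3: D(3) = 3(3 + 23/10) = 159/10; numerator = 3(40/473) - 2(10/11) = -740/473; a_3 = (-740/473)/(159/10) = -7400/75207
  n = 4: D(4) = 4(4 + 23/10) = 126/5; numerator = 3(-7400/75207) - 2(40/473) = -11640/25069; a_4 = (-11640/25069)/(126/5) = -9700/526449

r = 9/5; a_0 = 1; a_1 = 10/11; a_2 = 40/473; a_3 = -7400/75207; a_4 = -9700/526449


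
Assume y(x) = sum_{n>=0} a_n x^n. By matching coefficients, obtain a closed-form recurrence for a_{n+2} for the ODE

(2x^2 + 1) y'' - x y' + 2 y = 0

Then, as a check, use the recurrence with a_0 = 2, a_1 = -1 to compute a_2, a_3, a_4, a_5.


Substitute y = sum_n a_n x^n.
(1 + 2 x^2) y'' contributes (n+2)(n+1) a_{n+2} + 2 n(n-1) a_n at x^n.
-x y'(x) contributes -n a_n at x^n.
2 y(x) contributes 2 a_n at x^n.
Matching x^n: (n+2)(n+1) a_{n+2} + (2 n(n-1) - n + 2) a_n = 0.
Thus a_{n+2} = (-2 n(n-1) + n - 2) / ((n+1)(n+2)) * a_n.

Check with a_0 = 2, a_1 = -1 (apply the recurrence for n = 0, 1, 2, 3): a_0 = 2, a_1 = -1, a_2 = -2, a_3 = 1/6, a_4 = 2/3, a_5 = -11/120.

a_(n+2) = (-2 n(n-1) + n - 2) / ((n+1)(n+2)) * a_n; check: a_0 = 2, a_1 = -1, a_2 = -2, a_3 = 1/6, a_4 = 2/3, a_5 = -11/120


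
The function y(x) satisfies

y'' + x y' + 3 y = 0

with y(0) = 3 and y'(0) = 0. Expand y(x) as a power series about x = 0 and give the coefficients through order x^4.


Ansatz: y(x) = sum_{n>=0} a_n x^n, so y'(x) = sum_{n>=1} n a_n x^(n-1) and y''(x) = sum_{n>=2} n(n-1) a_n x^(n-2).
Substitute into P(x) y'' + Q(x) y' + R(x) y = 0 with P(x) = 1, Q(x) = x, R(x) = 3, and match powers of x.
Initial conditions: a_0 = 3, a_1 = 0.
Setting the coefficient of each power of x to zero and solving order by order (substituting the coefficients already found):
  x^0: 2 a_2 + 3 a_0 = 0  ->  2 a_2 = -3 a_0 = -9  ->  a_2 = -9/2
  x^1: 6 a_3 + 4 a_1 = 0  ->  6 a_3 = -4 a_1 = 0  ->  a_3 = 0
  x^2: 12 a_4 + 5 a_2 = 0  ->  12 a_4 = -5 a_2 = 45/2  ->  a_4 = 15/8
Truncated series: y(x) = 3 - (9/2) x^2 + (15/8) x^4 + O(x^5).

a_0 = 3; a_1 = 0; a_2 = -9/2; a_3 = 0; a_4 = 15/8


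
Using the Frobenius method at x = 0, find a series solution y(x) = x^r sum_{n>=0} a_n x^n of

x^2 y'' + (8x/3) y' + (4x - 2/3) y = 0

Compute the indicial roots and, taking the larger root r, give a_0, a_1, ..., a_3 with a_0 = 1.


Write in Frobenius form y'' + (p(x)/x) y' + (q(x)/x^2) y = 0:
  p(x) = 8/3,  q(x) = 4x - 2/3.
Indicial equation: r(r-1) + (8/3) r + (-2/3) = 0 -> roots r_1 = 1/3, r_2 = -2.
Take r = r_1 = 1/3. Let y(x) = x^r sum_{n>=0} a_n x^n with a_0 = 1.
Substitute y = x^r sum a_n x^n and match x^{r+n}. The recurrence is
  D(n) a_n + 4 a_{n-1} = 0,  where D(n) = (r+n)(r+n-1) + (8/3)(r+n) + (-2/3).
  a_n = -4 / D(n) * a_{n-1}.
Since the indicial polynomial factors as (r - r_1)(r - r_2), D(n) = (r_1 + n - r_1)(r_1 + n - r_2) = n(n + 7/3).
Evaluating step by step (a_0 = 1):
  n = 1: D(1) = 1(1 + 7/3) = 10/3; numerator = -4(1) = -4; a_1 = (-4)/(10/3) = -6/5
  n = 2: D(2) = 2(2 + 7/3) = 26/3; numerator = -4(-6/5) = 24/5; a_2 = (24/5)/(26/3) = 36/65
  n = 3: D(3) = 3(3 + 7/3) = 16; numerator = -4(36/65) = -144/65; a_3 = (-144/65)/(16) = -9/65

r = 1/3; a_0 = 1; a_1 = -6/5; a_2 = 36/65; a_3 = -9/65


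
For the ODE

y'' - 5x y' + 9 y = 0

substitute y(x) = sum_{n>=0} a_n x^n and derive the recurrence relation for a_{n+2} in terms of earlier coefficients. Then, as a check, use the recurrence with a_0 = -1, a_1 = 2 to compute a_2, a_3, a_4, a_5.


Substitute y = sum_n a_n x^n.
y''(x) has coefficient (n+2)(n+1) a_{n+2} at x^n;
-5 x y'(x) has coefficient -5 n a_n at x^n (shift);
9 y(x) has coefficient 9 a_n at x^n.
Matching x^n: (n+2)(n+1) a_{n+2} + (-5n + 9) a_n = 0.
Thus a_{n+2} = (5n - 9) / ((n+1)(n+2)) * a_n.

Check with a_0 = -1, a_1 = 2 (apply the recurrence for n = 0, 1, 2, 3): a_0 = -1, a_1 = 2, a_2 = 9/2, a_3 = -4/3, a_4 = 3/8, a_5 = -2/5.

a_(n+2) = (5n - 9) / ((n+1)(n+2)) * a_n; check: a_0 = -1, a_1 = 2, a_2 = 9/2, a_3 = -4/3, a_4 = 3/8, a_5 = -2/5


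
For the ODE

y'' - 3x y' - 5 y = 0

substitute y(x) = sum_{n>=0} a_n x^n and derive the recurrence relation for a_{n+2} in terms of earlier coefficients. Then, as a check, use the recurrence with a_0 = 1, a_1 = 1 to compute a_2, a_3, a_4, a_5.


Substitute y = sum_n a_n x^n.
y''(x) has coefficient (n+2)(n+1) a_{n+2} at x^n;
-3 x y'(x) has coefficient -3 n a_n at x^n (shift);
-5 y(x) has coefficient -5 a_n at x^n.
Matching x^n: (n+2)(n+1) a_{n+2} + (-3n - 5) a_n = 0.
Thus a_{n+2} = (3n + 5) / ((n+1)(n+2)) * a_n.

Check with a_0 = 1, a_1 = 1 (apply the recurrence for n = 0, 1, 2, 3): a_0 = 1, a_1 = 1, a_2 = 5/2, a_3 = 4/3, a_4 = 55/24, a_5 = 14/15.

a_(n+2) = (3n + 5) / ((n+1)(n+2)) * a_n; check: a_0 = 1, a_1 = 1, a_2 = 5/2, a_3 = 4/3, a_4 = 55/24, a_5 = 14/15


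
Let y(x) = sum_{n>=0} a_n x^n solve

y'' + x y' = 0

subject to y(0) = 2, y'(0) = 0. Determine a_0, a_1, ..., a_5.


Ansatz: y(x) = sum_{n>=0} a_n x^n, so y'(x) = sum_{n>=1} n a_n x^(n-1) and y''(x) = sum_{n>=2} n(n-1) a_n x^(n-2).
Substitute into P(x) y'' + Q(x) y' + R(x) y = 0 with P(x) = 1, Q(x) = x, R(x) = 0, and match powers of x.
Initial conditions: a_0 = 2, a_1 = 0.
Setting the coefficient of each power of x to zero and solving order by order (substituting the coefficients already found):
  x^0: 2 a_2 = 0  ->  a_2 = 0
  x^1: 6 a_3 + a_1 = 0  ->  6 a_3 = -a_1 = 0  ->  a_3 = 0
  x^2: 12 a_4 + 2 a_2 = 0  ->  12 a_4 = -2 a_2 = 0  ->  a_4 = 0
  x^3: 20 a_5 + 3 a_3 = 0  ->  20 a_5 = -3 a_3 = 0  ->  a_5 = 0
Truncated series: y(x) = 2 + O(x^6).

a_0 = 2; a_1 = 0; a_2 = 0; a_3 = 0; a_4 = 0; a_5 = 0


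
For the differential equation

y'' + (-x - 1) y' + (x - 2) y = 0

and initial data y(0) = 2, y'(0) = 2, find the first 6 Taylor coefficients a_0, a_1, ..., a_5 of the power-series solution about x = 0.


Ansatz: y(x) = sum_{n>=0} a_n x^n, so y'(x) = sum_{n>=1} n a_n x^(n-1) and y''(x) = sum_{n>=2} n(n-1) a_n x^(n-2).
Substitute into P(x) y'' + Q(x) y' + R(x) y = 0 with P(x) = 1, Q(x) = -x - 1, R(x) = x - 2, and match powers of x.
Initial conditions: a_0 = 2, a_1 = 2.
Setting the coefficient of each power of x to zero and solving order by order (substituting the coefficients already found):
  x^0: 2 a_2 - a_1 - 2 a_0 = 0  ->  2 a_2 = a_1 + 2 a_0 = 6  ->  a_2 = 3
  x^1: 6 a_3 - 2 a_2 - 3 a_1 + a_0 = 0  ->  6 a_3 = 2 a_2 + 3 a_1 - a_0 = 10  ->  a_3 = 5/3
  x^2: 12 a_4 - 3 a_3 - 4 a_2 + a_1 = 0  ->  12 a_4 = 3 a_3 + 4 a_2 - a_1 = 15  ->  a_4 = 5/4
  x^3: 20 a_5 - 4 a_4 - 5 a_3 + a_2 = 0  ->  20 a_5 = 4 a_4 + 5 a_3 - a_2 = 31/3  ->  a_5 = 31/60
Truncated series: y(x) = 2 + 2 x + 3 x^2 + (5/3) x^3 + (5/4) x^4 + (31/60) x^5 + O(x^6).

a_0 = 2; a_1 = 2; a_2 = 3; a_3 = 5/3; a_4 = 5/4; a_5 = 31/60


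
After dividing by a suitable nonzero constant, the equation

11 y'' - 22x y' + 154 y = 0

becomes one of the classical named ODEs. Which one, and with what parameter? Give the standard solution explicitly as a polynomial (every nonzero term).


All three coefficients share the factor 11; dividing through by 11 gives  y'' - 2x y' + 14 y = 0.
This matches the Hermite equation y'' - 2x y' + 2n y = 0 with 2n = 14, so n = 7; the polynomial solution is H_7(x).
With y = sum_k a_k x^k, matching x^k gives (k+2)(k+1) a_{k+2} = 2(k - n) a_k = 2(k - 7) a_k. The right side vanishes at k = 7, so the series with the parity of 7 terminates at degree 7.
Standard normalization: leading coefficient of H_n is 2^n, so a_7 = 2^7 = 128. Work downward with a_k = (k+1)(k+2) a_{k+2} / (2(k - n)):
  a_5 = (6)(7)(128) / (2(5 - 7)) = 5376/(-4) = -1344
  a_3 = (4)(5)(-1344) / (2(3 - 7)) = -26880/(-8) = 3360
  a_1 = (2)(3)(3360) / (2(1 - 7)) = 20160/(-12) = -1680
Hence H_7(x) = 128 x^7 - 1344 x^5 + 3360 x^3 - 1680 x.

H_7(x); series = 128 x^7 - 1344 x^5 + 3360 x^3 - 1680 x


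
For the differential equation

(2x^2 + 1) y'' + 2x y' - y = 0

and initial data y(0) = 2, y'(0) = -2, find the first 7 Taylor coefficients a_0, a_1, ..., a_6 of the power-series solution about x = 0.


Ansatz: y(x) = sum_{n>=0} a_n x^n, so y'(x) = sum_{n>=1} n a_n x^(n-1) and y''(x) = sum_{n>=2} n(n-1) a_n x^(n-2).
Substitute into P(x) y'' + Q(x) y' + R(x) y = 0 with P(x) = 2x^2 + 1, Q(x) = 2x, R(x) = -1, and match powers of x.
Initial conditions: a_0 = 2, a_1 = -2.
Setting the coefficient of each power of x to zero and solving order by order (substituting the coefficients already found):
  x^0: 2 a_2 - a_0 = 0  ->  2 a_2 = a_0 = 2  ->  a_2 = 1
  x^1: 6 a_3 + a_1 = 0  ->  6 a_3 = -a_1 = 2  ->  a_3 = 1/3
  x^2: 12 a_4 + 7 a_2 = 0  ->  12 a_4 = -7 a_2 = -7  ->  a_4 = -7/12
  x^3: 20 a_5 + 17 a_3 = 0  ->  20 a_5 = -17 a_3 = -17/3  ->  a_5 = -17/60
  x^4: 30 a_6 + 31 a_4 = 0  ->  30 a_6 = -31 a_4 = 217/12  ->  a_6 = 217/360
Truncated series: y(x) = 2 - 2 x + x^2 + (1/3) x^3 - (7/12) x^4 - (17/60) x^5 + (217/360) x^6 + O(x^7).

a_0 = 2; a_1 = -2; a_2 = 1; a_3 = 1/3; a_4 = -7/12; a_5 = -17/60; a_6 = 217/360


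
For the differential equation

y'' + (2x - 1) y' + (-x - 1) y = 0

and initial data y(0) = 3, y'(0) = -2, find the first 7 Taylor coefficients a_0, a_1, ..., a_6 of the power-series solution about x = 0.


Ansatz: y(x) = sum_{n>=0} a_n x^n, so y'(x) = sum_{n>=1} n a_n x^(n-1) and y''(x) = sum_{n>=2} n(n-1) a_n x^(n-2).
Substitute into P(x) y'' + Q(x) y' + R(x) y = 0 with P(x) = 1, Q(x) = 2x - 1, R(x) = -x - 1, and match powers of x.
Initial conditions: a_0 = 3, a_1 = -2.
Setting the coefficient of each power of x to zero and solving order by order (substituting the coefficients already found):
  x^0: 2 a_2 - a_1 - a_0 = 0  ->  2 a_2 = a_1 + a_0 = 1  ->  a_2 = 1/2
  x^1: 6 a_3 - 2 a_2 + a_1 - a_0 = 0  ->  6 a_3 = 2 a_2 - a_1 + a_0 = 6  ->  a_3 = 1
  x^2: 12 a_4 - 3 a_3 + 3 a_2 - a_1 = 0  ->  12 a_4 = 3 a_3 - 3 a_2 + a_1 = -1/2  ->  a_4 = -1/24
  x^3: 20 a_5 - 4 a_4 + 5 a_3 - a_2 = 0  ->  20 a_5 = 4 a_4 - 5 a_3 + a_2 = -14/3  ->  a_5 = -7/30
  x^4: 30 a_6 - 5 a_5 + 7 a_4 - a_3 = 0  ->  30 a_6 = 5 a_5 - 7 a_4 + a_3 = 1/8  ->  a_6 = 1/240
Truncated series: y(x) = 3 - 2 x + (1/2) x^2 + x^3 - (1/24) x^4 - (7/30) x^5 + (1/240) x^6 + O(x^7).

a_0 = 3; a_1 = -2; a_2 = 1/2; a_3 = 1; a_4 = -1/24; a_5 = -7/30; a_6 = 1/240


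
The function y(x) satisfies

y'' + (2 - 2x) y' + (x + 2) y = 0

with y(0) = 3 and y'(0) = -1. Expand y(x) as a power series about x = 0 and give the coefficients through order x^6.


Ansatz: y(x) = sum_{n>=0} a_n x^n, so y'(x) = sum_{n>=1} n a_n x^(n-1) and y''(x) = sum_{n>=2} n(n-1) a_n x^(n-2).
Substitute into P(x) y'' + Q(x) y' + R(x) y = 0 with P(x) = 1, Q(x) = 2 - 2x, R(x) = x + 2, and match powers of x.
Initial conditions: a_0 = 3, a_1 = -1.
Setting the coefficient of each power of x to zero and solving order by order (substituting the coefficients already found):
  x^0: 2 a_2 + 2 a_1 + 2 a_0 = 0  ->  2 a_2 = -2 a_1 - 2 a_0 = -4  ->  a_2 = -2
  x^1: 6 a_3 + 4 a_2 + a_0 = 0  ->  6 a_3 = -4 a_2 - a_0 = 5  ->  a_3 = 5/6
  x^2: 12 a_4 + 6 a_3 - 2 a_2 + a_1 = 0  ->  12 a_4 = -6 a_3 + 2 a_2 - a_1 = -8  ->  a_4 = -2/3
  x^3: 20 a_5 + 8 a_4 - 4 a_3 + a_2 = 0  ->  20 a_5 = -8 a_4 + 4 a_3 - a_2 = 32/3  ->  a_5 = 8/15
  x^4: 30 a_6 + 10 a_5 - 6 a_4 + a_3 = 0  ->  30 a_6 = -10 a_5 + 6 a_4 - a_3 = -61/6  ->  a_6 = -61/180
Truncated series: y(x) = 3 - x - 2 x^2 + (5/6) x^3 - (2/3) x^4 + (8/15) x^5 - (61/180) x^6 + O(x^7).

a_0 = 3; a_1 = -1; a_2 = -2; a_3 = 5/6; a_4 = -2/3; a_5 = 8/15; a_6 = -61/180


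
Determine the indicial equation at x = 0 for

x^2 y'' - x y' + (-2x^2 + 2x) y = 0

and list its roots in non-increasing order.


Divide by x^2 to reach normal form y'' + P_1(x) y' + P_2(x) y = 0 with P_1(x) = -1/x and P_2(x) = -2 + 2/x.
x = 0 is a singular point because the y'-coefficient -1/x has a pole at x = 0 and the y-coefficient -2 + 2/x has a pole at x = 0.
It is a regular singular point because x P_1(x) = p(x) = -1 and x^2 P_2(x) = q(x) = -2x^2 + 2x are polynomials, hence analytic at x = 0.
p(0) = -1,  q(0) = 0.
Indicial equation: r(r-1) + p(0) r + q(0) = 0, i.e. r^2 + (p(0) - 1) r + q(0) = 0, i.e. r^2 - 2 r = 0.
Discriminant: (-2)^2 - 4(0) = 4, so r = (2 ± 2)/2.
Solving: r_1 = 2, r_2 = 0.

indicial: r^2 - 2 r = 0; roots r_1 = 2, r_2 = 0


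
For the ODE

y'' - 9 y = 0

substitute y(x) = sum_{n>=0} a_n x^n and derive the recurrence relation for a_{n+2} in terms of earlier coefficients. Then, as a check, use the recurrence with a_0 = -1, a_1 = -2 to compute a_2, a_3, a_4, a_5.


Substitute y = sum_n a_n x^n into y'' + (const) y = 0.
y''(x) = sum_{n>=0} (n+2)(n+1) a_{n+2} x^n.
The ODE becomes sum_n [(n+2)(n+1) a_{n+2} - 9 a_n] x^n = 0.
Setting each coefficient to zero gives the recurrence:
  (n+2)(n+1) a_{n+2} - 9 a_n = 0,
  a_{n+2} = 9 / ((n+1)(n+2)) a_n.

Check with a_0 = -1, a_1 = -2 (apply the recurrence for n = 0, 1, 2, 3): a_0 = -1, a_1 = -2, a_2 = -9/2, a_3 = -3, a_4 = -27/8, a_5 = -27/20.

a_{n+2} = 9/((n+1)(n+2)) * a_n; check: a_0 = -1, a_1 = -2, a_2 = -9/2, a_3 = -3, a_4 = -27/8, a_5 = -27/20


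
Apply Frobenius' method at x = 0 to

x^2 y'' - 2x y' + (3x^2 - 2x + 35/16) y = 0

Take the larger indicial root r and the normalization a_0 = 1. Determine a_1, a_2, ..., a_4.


Write in Frobenius form y'' + (p(x)/x) y' + (q(x)/x^2) y = 0:
  p(x) = -2,  q(x) = 3x^2 - 2x + 35/16.
Indicial equation: r(r-1) + (-2) r + (35/16) = 0 -> roots r_1 = 7/4, r_2 = 5/4.
Take r = r_1 = 7/4. Let y(x) = x^r sum_{n>=0} a_n x^n with a_0 = 1.
Substitute y = x^r sum a_n x^n and match x^{r+n}. The recurrence is
  D(n) a_n - 2 a_{n-1} + 3 a_{n-2} = 0,  where D(n) = (r+n)(r+n-1) + (-2)(r+n) + (35/16).
  a_n = [2 a_{n-1} - 3 a_{n-2}] / D(n).
Since the indicial polynomial factors as (r - r_1)(r - r_2), D(n) = (r_1 + n - r_1)(r_1 + n - r_2) = n(n + 1/2).
Evaluating step by step (a_0 = 1):
  n = 1: D(1) = 1(1 + 1/2) = 3/2; numerator = 2(1) = 2; a_1 = (2)/(3/2) = 4/3
  n = 2: D(2) = 2(2 + 1/2) = 5; numerator = 2(4/3) - 3(1) = -1/3; a_2 = (-1/3)/(5) = -1/15
  n = 3: D(3) = 3(3 + 1/2) = 21/2; numerator = 2(-1/15) - 3(4/3) = -62/15; a_3 = (-62/15)/(21/2) = -124/315
  n = 4: D(4) = 4(4 + 1/2) = 18; numerator = 2(-124/315) - 3(-1/15) = -37/63; a_4 = (-37/63)/(18) = -37/1134

r = 7/4; a_0 = 1; a_1 = 4/3; a_2 = -1/15; a_3 = -124/315; a_4 = -37/1134


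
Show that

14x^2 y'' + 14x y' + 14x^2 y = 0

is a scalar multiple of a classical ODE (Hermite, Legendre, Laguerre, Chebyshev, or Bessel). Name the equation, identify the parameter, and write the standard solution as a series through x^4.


All three coefficients share the factor 14; dividing through by 14 gives  x^2 y'' + x y' + x^2 y = 0.
This matches the Bessel equation x^2 y'' + x y' + (x^2 - nu^2) y = 0 with nu^2 = 0, so nu = 0; the solution bounded at x = 0 is J_0(x).
Frobenius at x = 0: indicial roots ±nu; for r = nu the recurrence k(k + 2nu) c_k = -c_{k-2} gives the standard series J_nu(x) = sum_{k>=0} (-1)^k / (k! (k+nu)!) (x/2)^(2k+nu). Evaluate the first 3 terms:
  k = 0: (-1)^0 / (0! * 0! * 2^0) x^0 = 1/(1*1*1) x^0 = (1) x^0
  k = 1: (-1)^1 / (1! * 1! * 2^2) x^2 = -1/(1*1*4) x^2 = (-1/4) x^2
  k = 2: (-1)^2 / (2! * 2! * 2^4) x^4 = 1/(2*2*16) x^4 = (1/64) x^4
Hence J_0(x) = x^4/64 - x^2/4 + 1 + ....

J_0(x); series = x^4/64 - x^2/4 + 1


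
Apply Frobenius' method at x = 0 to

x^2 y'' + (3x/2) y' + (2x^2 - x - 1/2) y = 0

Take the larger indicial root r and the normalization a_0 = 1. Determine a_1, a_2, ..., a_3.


Write in Frobenius form y'' + (p(x)/x) y' + (q(x)/x^2) y = 0:
  p(x) = 3/2,  q(x) = 2x^2 - x - 1/2.
Indicial equation: r(r-1) + (3/2) r + (-1/2) = 0 -> roots r_1 = 1/2, r_2 = -1.
Take r = r_1 = 1/2. Let y(x) = x^r sum_{n>=0} a_n x^n with a_0 = 1.
Substitute y = x^r sum a_n x^n and match x^{r+n}. The recurrence is
  D(n) a_n - 1 a_{n-1} + 2 a_{n-2} = 0,  where D(n) = (r+n)(r+n-1) + (3/2)(r+n) + (-1/2).
  a_n = [1 a_{n-1} - 2 a_{n-2}] / D(n).
Since the indicial polynomial factors as (r - r_1)(r - r_2), D(n) = (r_1 + n - r_1)(r_1 + n - r_2) = n(n + 3/2).
Evaluating step by step (a_0 = 1):
  n = 1: D(1) = 1(1 + 3/2) = 5/2; numerator = 1(1) = 1; a_1 = (1)/(5/2) = 2/5
  n = 2: D(2) = 2(2 + 3/2) = 7; numerator = 1(2/5) - 2(1) = -8/5; a_2 = (-8/5)/(7) = -8/35
  n = 3: D(3) = 3(3 + 3/2) = 27/2; numerator = 1(-8/35) - 2(2/5) = -36/35; a_3 = (-36/35)/(27/2) = -8/105

r = 1/2; a_0 = 1; a_1 = 2/5; a_2 = -8/35; a_3 = -8/105


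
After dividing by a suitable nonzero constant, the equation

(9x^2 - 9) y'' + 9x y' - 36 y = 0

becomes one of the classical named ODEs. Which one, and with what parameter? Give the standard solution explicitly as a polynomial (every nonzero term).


All three coefficients share the factor -9; dividing through by -9 gives  (1 - x^2) y'' - x y' + 4 y = 0.
This matches the Chebyshev equation (1 - x^2) y'' - x y' + n^2 y = 0 (note the -x y' term, not -2x y') with n^2 = 4, so n = 2; the polynomial solution is T_2(x).
With y = sum_k a_k x^k, matching x^k gives (k+2)(k+1) a_{k+2} = (k^2 - n^2) a_k = (k - 2)(k + 2) a_k. The right side vanishes at k = 2, so the series with the parity of 2 terminates at degree 2.
Standard normalization: leading coefficient of T_n is 2^(n-1), so a_2 = 2^1 = 2. Work downward with a_k = (k+1)(k+2) a_{k+2} / ((k - 2)(k + 2)):
  a_0 = (1)(2)(2) / ((0 - 2)(0 + 2)) = 4/(-4) = -1
Hence T_2(x) = 2 x^2 - 1.

T_2(x); series = 2 x^2 - 1


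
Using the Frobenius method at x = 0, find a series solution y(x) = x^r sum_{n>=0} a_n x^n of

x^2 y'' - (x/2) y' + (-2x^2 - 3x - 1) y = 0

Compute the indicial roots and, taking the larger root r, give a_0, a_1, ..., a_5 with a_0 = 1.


Write in Frobenius form y'' + (p(x)/x) y' + (q(x)/x^2) y = 0:
  p(x) = -1/2,  q(x) = -2x^2 - 3x - 1.
Indicial equation: r(r-1) + (-1/2) r + (-1) = 0 -> roots r_1 = 2, r_2 = -1/2.
Take r = r_1 = 2. Let y(x) = x^r sum_{n>=0} a_n x^n with a_0 = 1.
Substitute y = x^r sum a_n x^n and match x^{r+n}. The recurrence is
  D(n) a_n - 3 a_{n-1} - 2 a_{n-2} = 0,  where D(n) = (r+n)(r+n-1) + (-1/2)(r+n) + (-1).
  a_n = [3 a_{n-1} + 2 a_{n-2}] / D(n).
Since the indicial polynomial factors as (r - r_1)(r - r_2), D(n) = (r_1 + n - r_1)(r_1 + n - r_2) = n(n + 5/2).
Evaluating step by step (a_0 = 1):
  n = 1: D(1) = 1(1 + 5/2) = 7/2; numerator = 3(1) = 3; a_1 = (3)/(7/2) = 6/7
  n = 2: D(2) = 2(2 + 5/2) = 9; numerator = 3(6/7) + 2(1) = 32/7; a_2 = (32/7)/(9) = 32/63
  n = 3: D(3) = 3(3 + 5/2) = 33/2; numerator = 3(32/63) + 2(6/7) = 68/21; a_3 = (68/21)/(33/2) = 136/693
  n = 4: D(4) = 4(4 + 5/2) = 26; numerator = 3(136/693) + 2(32/63) = 1112/693; a_4 = (1112/693)/(26) = 556/9009
  n = 5: D(5) = 5(5 + 5/2) = 75/2; numerator = 3(556/9009) + 2(136/693) = 5204/9009; a_5 = (5204/9009)/(75/2) = 10408/675675

r = 2; a_0 = 1; a_1 = 6/7; a_2 = 32/63; a_3 = 136/693; a_4 = 556/9009; a_5 = 10408/675675


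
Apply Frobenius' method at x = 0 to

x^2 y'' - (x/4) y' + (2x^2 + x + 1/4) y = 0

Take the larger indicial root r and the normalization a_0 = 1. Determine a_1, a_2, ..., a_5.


Write in Frobenius form y'' + (p(x)/x) y' + (q(x)/x^2) y = 0:
  p(x) = -1/4,  q(x) = 2x^2 + x + 1/4.
Indicial equation: r(r-1) + (-1/4) r + (1/4) = 0 -> roots r_1 = 1, r_2 = 1/4.
Take r = r_1 = 1. Let y(x) = x^r sum_{n>=0} a_n x^n with a_0 = 1.
Substitute y = x^r sum a_n x^n and match x^{r+n}. The recurrence is
  D(n) a_n + 1 a_{n-1} + 2 a_{n-2} = 0,  where D(n) = (r+n)(r+n-1) + (-1/4)(r+n) + (1/4).
  a_n = [-1 a_{n-1} - 2 a_{n-2}] / D(n).
Since the indicial polynomial factors as (r - r_1)(r - r_2), D(n) = (r_1 + n - r_1)(r_1 + n - r_2) = n(n + 3/4).
Evaluating step by step (a_0 = 1):
  n = 1: D(1) = 1(1 + 3/4) = 7/4; numerator = -1(1) = -1; a_1 = (-1)/(7/4) = -4/7
  n = 2: D(2) = 2(2 + 3/4) = 11/2; numerator = -1(-4/7) - 2(1) = -10/7; a_2 = (-10/7)/(11/2) = -20/77
  n = 3: D(3) = 3(3 + 3/4) = 45/4; numerator = -1(-20/77) - 2(-4/7) = 108/77; a_3 = (108/77)/(45/4) = 48/385
  n = 4: D(4) = 4(4 + 3/4) = 19; numerator = -1(48/385) - 2(-20/77) = 152/385; a_4 = (152/385)/(19) = 8/385
  n = 5: D(5) = 5(5 + 3/4) = 115/4; numerator = -1(8/385) - 2(48/385) = -104/385; a_5 = (-104/385)/(115/4) = -416/44275

r = 1; a_0 = 1; a_1 = -4/7; a_2 = -20/77; a_3 = 48/385; a_4 = 8/385; a_5 = -416/44275


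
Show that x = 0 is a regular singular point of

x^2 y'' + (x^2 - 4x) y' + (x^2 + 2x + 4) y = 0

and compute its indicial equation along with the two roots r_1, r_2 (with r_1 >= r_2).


Divide by x^2 to reach normal form y'' + P_1(x) y' + P_2(x) y = 0 with P_1(x) = 1 - 4/x and P_2(x) = 1 + 2/x + 4/x^2.
x = 0 is a singular point because the y'-coefficient 1 - 4/x has a pole at x = 0 and the y-coefficient 1 + 2/x + 4/x^2 has a pole at x = 0.
It is a regular singular point because x P_1(x) = p(x) = x - 4 and x^2 P_2(x) = q(x) = x^2 + 2x + 4 are polynomials, hence analytic at x = 0.
p(0) = -4,  q(0) = 4.
Indicial equation: r(r-1) + p(0) r + q(0) = 0, i.e. r^2 + (p(0) - 1) r + q(0) = 0, i.e. r^2 - 5 r + 4 = 0.
Discriminant: (-5)^2 - 4(4) = 9, so r = (5 ± 3)/2.
Solving: r_1 = 4, r_2 = 1.

indicial: r^2 - 5 r + 4 = 0; roots r_1 = 4, r_2 = 1


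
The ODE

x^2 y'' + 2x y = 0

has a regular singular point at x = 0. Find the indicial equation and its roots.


Divide by x^2 to reach normal form y'' + P_1(x) y' + P_2(x) y = 0 with P_1(x) = 0 and P_2(x) = 2/x.
x = 0 is a singular point because the y-coefficient 2/x has a pole at x = 0.
It is a regular singular point because x P_1(x) = p(x) = 0 and x^2 P_2(x) = q(x) = 2x are polynomials, hence analytic at x = 0.
p(0) = 0,  q(0) = 0.
Indicial equation: r(r-1) + p(0) r + q(0) = 0, i.e. r^2 + (p(0) - 1) r + q(0) = 0, i.e. r^2 - 1 r = 0.
Discriminant: (-1)^2 - 4(0) = 1, so r = (1 ± 1)/2.
Solving: r_1 = 1, r_2 = 0.

indicial: r^2 - 1 r = 0; roots r_1 = 1, r_2 = 0


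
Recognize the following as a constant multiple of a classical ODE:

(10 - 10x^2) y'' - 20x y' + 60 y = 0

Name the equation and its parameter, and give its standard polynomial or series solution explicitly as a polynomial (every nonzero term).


All three coefficients share the factor 10; dividing through by 10 gives  (1 - x^2) y'' - 2x y' + 6 y = 0.
This matches the Legendre equation (1 - x^2) y'' - 2x y' + n(n+1) y = 0 (note the -2x y' term) with n(n+1) = 6, so n = 2; the polynomial solution is P_2(x).
With y = sum_k a_k x^k, matching x^k gives (k+2)(k+1) a_{k+2} = [k(k+1) - n(n+1)] a_k = (k - 2)(k + 3) a_k. The right side vanishes at k = 2, so the series with the parity of 2 terminates at degree 2.
Standard normalization (P_n(1) = 1): leading coefficient (2n)!/(2^n (n!)^2) = 24/(4*4) = 3/2, so a_2 = 3/2. Work downward with a_k = (k+1)(k+2) a_{k+2} / ((k - 2)(k + 3)):
  a_0 = (1)(2)(3/2) / ((0 - 2)(0 + 3)) = 3/(-6) = -1/2
Hence P_2(x) = 3 x^2/2 - 1/2.

P_2(x); series = 3 x^2/2 - 1/2


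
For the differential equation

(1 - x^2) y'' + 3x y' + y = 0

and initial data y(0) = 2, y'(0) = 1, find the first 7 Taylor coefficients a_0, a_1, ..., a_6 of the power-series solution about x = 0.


Ansatz: y(x) = sum_{n>=0} a_n x^n, so y'(x) = sum_{n>=1} n a_n x^(n-1) and y''(x) = sum_{n>=2} n(n-1) a_n x^(n-2).
Substitute into P(x) y'' + Q(x) y' + R(x) y = 0 with P(x) = 1 - x^2, Q(x) = 3x, R(x) = 1, and match powers of x.
Initial conditions: a_0 = 2, a_1 = 1.
Setting the coefficient of each power of x to zero and solving order by order (substituting the coefficients already found):
  x^0: 2 a_2 + a_0 = 0  ->  2 a_2 = -a_0 = -2  ->  a_2 = -1
  x^1: 6 a_3 + 4 a_1 = 0  ->  6 a_3 = -4 a_1 = -4  ->  a_3 = -2/3
  x^2: 12 a_4 + 5 a_2 = 0  ->  12 a_4 = -5 a_2 = 5  ->  a_4 = 5/12
  x^3: 20 a_5 + 4 a_3 = 0  ->  20 a_5 = -4 a_3 = 8/3  ->  a_5 = 2/15
  x^4: 30 a_6 + a_4 = 0  ->  30 a_6 = -a_4 = -5/12  ->  a_6 = -1/72
Truncated series: y(x) = 2 + x - x^2 - (2/3) x^3 + (5/12) x^4 + (2/15) x^5 - (1/72) x^6 + O(x^7).

a_0 = 2; a_1 = 1; a_2 = -1; a_3 = -2/3; a_4 = 5/12; a_5 = 2/15; a_6 = -1/72


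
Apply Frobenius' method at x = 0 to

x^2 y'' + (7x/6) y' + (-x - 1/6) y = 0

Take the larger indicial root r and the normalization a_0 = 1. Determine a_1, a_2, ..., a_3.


Write in Frobenius form y'' + (p(x)/x) y' + (q(x)/x^2) y = 0:
  p(x) = 7/6,  q(x) = -x - 1/6.
Indicial equation: r(r-1) + (7/6) r + (-1/6) = 0 -> roots r_1 = 1/3, r_2 = -1/2.
Take r = r_1 = 1/3. Let y(x) = x^r sum_{n>=0} a_n x^n with a_0 = 1.
Substitute y = x^r sum a_n x^n and match x^{r+n}. The recurrence is
  D(n) a_n - 1 a_{n-1} = 0,  where D(n) = (r+n)(r+n-1) + (7/6)(r+n) + (-1/6).
  a_n = 1 / D(n) * a_{n-1}.
Since the indicial polynomial factors as (r - r_1)(r - r_2), D(n) = (r_1 + n - r_1)(r_1 + n - r_2) = n(n + 5/6).
Evaluating step by step (a_0 = 1):
  n = 1: D(1) = 1(1 + 5/6) = 11/6; numerator = 1(1) = 1; a_1 = (1)/(11/6) = 6/11
  n = 2: D(2) = 2(2 + 5/6) = 17/3; numerator = 1(6/11) = 6/11; a_2 = (6/11)/(17/3) = 18/187
  n = 3: D(3) = 3(3 + 5/6) = 23/2; numerator = 1(18/187) = 18/187; a_3 = (18/187)/(23/2) = 36/4301

r = 1/3; a_0 = 1; a_1 = 6/11; a_2 = 18/187; a_3 = 36/4301


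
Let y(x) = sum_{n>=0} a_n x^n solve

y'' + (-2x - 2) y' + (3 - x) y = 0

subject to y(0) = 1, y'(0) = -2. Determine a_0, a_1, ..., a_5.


Ansatz: y(x) = sum_{n>=0} a_n x^n, so y'(x) = sum_{n>=1} n a_n x^(n-1) and y''(x) = sum_{n>=2} n(n-1) a_n x^(n-2).
Substitute into P(x) y'' + Q(x) y' + R(x) y = 0 with P(x) = 1, Q(x) = -2x - 2, R(x) = 3 - x, and match powers of x.
Initial conditions: a_0 = 1, a_1 = -2.
Setting the coefficient of each power of x to zero and solving order by order (substituting the coefficients already found):
  x^0: 2 a_2 - 2 a_1 + 3 a_0 = 0  ->  2 a_2 = 2 a_1 - 3 a_0 = -7  ->  a_2 = -7/2
  x^1: 6 a_3 - 4 a_2 + a_1 - a_0 = 0  ->  6 a_3 = 4 a_2 - a_1 + a_0 = -11  ->  a_3 = -11/6
  x^2: 12 a_4 - 6 a_3 - a_2 - a_1 = 0  ->  12 a_4 = 6 a_3 + a_2 + a_1 = -33/2  ->  a_4 = -11/8
  x^3: 20 a_5 - 8 a_4 - 3 a_3 - a_2 = 0  ->  20 a_5 = 8 a_4 + 3 a_3 + a_2 = -20  ->  a_5 = -1
Truncated series: y(x) = 1 - 2 x - (7/2) x^2 - (11/6) x^3 - (11/8) x^4 - x^5 + O(x^6).

a_0 = 1; a_1 = -2; a_2 = -7/2; a_3 = -11/6; a_4 = -11/8; a_5 = -1


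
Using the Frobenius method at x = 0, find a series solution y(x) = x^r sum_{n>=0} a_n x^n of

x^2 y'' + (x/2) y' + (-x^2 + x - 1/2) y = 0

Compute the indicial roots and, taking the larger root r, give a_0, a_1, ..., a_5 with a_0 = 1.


Write in Frobenius form y'' + (p(x)/x) y' + (q(x)/x^2) y = 0:
  p(x) = 1/2,  q(x) = -x^2 + x - 1/2.
Indicial equation: r(r-1) + (1/2) r + (-1/2) = 0 -> roots r_1 = 1, r_2 = -1/2.
Take r = r_1 = 1. Let y(x) = x^r sum_{n>=0} a_n x^n with a_0 = 1.
Substitute y = x^r sum a_n x^n and match x^{r+n}. The recurrence is
  D(n) a_n + 1 a_{n-1} - 1 a_{n-2} = 0,  where D(n) = (r+n)(r+n-1) + (1/2)(r+n) + (-1/2).
  a_n = [-1 a_{n-1} + 1 a_{n-2}] / D(n).
Since the indicial polynomial factors as (r - r_1)(r - r_2), D(n) = (r_1 + n - r_1)(r_1 + n - r_2) = n(n + 3/2).
Evaluating step by step (a_0 = 1):
  n = 1: D(1) = 1(1 + 3/2) = 5/2; numerator = -1(1) = -1; a_1 = (-1)/(5/2) = -2/5
  n = 2: D(2) = 2(2 + 3/2) = 7; numerator = -1(-2/5) + 1(1) = 7/5; a_2 = (7/5)/(7) = 1/5
  n = 3: D(3) = 3(3 + 3/2) = 27/2; numerator = -1(1/5) + 1(-2/5) = -3/5; a_3 = (-3/5)/(27/2) = -2/45
  n = 4: D(4) = 4(4 + 3/2) = 22; numerator = -1(-2/45) + 1(1/5) = 11/45; a_4 = (11/45)/(22) = 1/90
  n = 5: D(5) = 5(5 + 3/2) = 65/2; numerator = -1(1/90) + 1(-2/45) = -1/18; a_5 = (-1/18)/(65/2) = -1/585

r = 1; a_0 = 1; a_1 = -2/5; a_2 = 1/5; a_3 = -2/45; a_4 = 1/90; a_5 = -1/585


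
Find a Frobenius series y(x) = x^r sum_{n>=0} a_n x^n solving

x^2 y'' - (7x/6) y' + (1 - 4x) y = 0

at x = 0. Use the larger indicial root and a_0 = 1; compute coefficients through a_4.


Write in Frobenius form y'' + (p(x)/x) y' + (q(x)/x^2) y = 0:
  p(x) = -7/6,  q(x) = 1 - 4x.
Indicial equation: r(r-1) + (-7/6) r + (1) = 0 -> roots r_1 = 3/2, r_2 = 2/3.
Take r = r_1 = 3/2. Let y(x) = x^r sum_{n>=0} a_n x^n with a_0 = 1.
Substitute y = x^r sum a_n x^n and match x^{r+n}. The recurrence is
  D(n) a_n - 4 a_{n-1} = 0,  where D(n) = (r+n)(r+n-1) + (-7/6)(r+n) + (1).
  a_n = 4 / D(n) * a_{n-1}.
Since the indicial polynomial factors as (r - r_1)(r - r_2), D(n) = (r_1 + n - r_1)(r_1 + n - r_2) = n(n + 5/6).
Evaluating step by step (a_0 = 1):
  n = 1: D(1) = 1(1 + 5/6) = 11/6; numerator = 4(1) = 4; a_1 = (4)/(11/6) = 24/11
  n = 2: D(2) = 2(2 + 5/6) = 17/3; numerator = 4(24/11) = 96/11; a_2 = (96/11)/(17/3) = 288/187
  n = 3: D(3) = 3(3 + 5/6) = 23/2; numerator = 4(288/187) = 1152/187; a_3 = (1152/187)/(23/2) = 2304/4301
  n = 4: D(4) = 4(4 + 5/6) = 58/3; numerator = 4(2304/4301) = 9216/4301; a_4 = (9216/4301)/(58/3) = 13824/124729

r = 3/2; a_0 = 1; a_1 = 24/11; a_2 = 288/187; a_3 = 2304/4301; a_4 = 13824/124729


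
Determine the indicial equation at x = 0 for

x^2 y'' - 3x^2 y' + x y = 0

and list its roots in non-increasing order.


Divide by x^2 to reach normal form y'' + P_1(x) y' + P_2(x) y = 0 with P_1(x) = -3 and P_2(x) = 1/x.
x = 0 is a singular point because the y-coefficient 1/x has a pole at x = 0.
It is a regular singular point because x P_1(x) = p(x) = -3x and x^2 P_2(x) = q(x) = x are polynomials, hence analytic at x = 0.
p(0) = 0,  q(0) = 0.
Indicial equation: r(r-1) + p(0) r + q(0) = 0, i.e. r^2 + (p(0) - 1) r + q(0) = 0, i.e. r^2 - 1 r = 0.
Discriminant: (-1)^2 - 4(0) = 1, so r = (1 ± 1)/2.
Solving: r_1 = 1, r_2 = 0.

indicial: r^2 - 1 r = 0; roots r_1 = 1, r_2 = 0


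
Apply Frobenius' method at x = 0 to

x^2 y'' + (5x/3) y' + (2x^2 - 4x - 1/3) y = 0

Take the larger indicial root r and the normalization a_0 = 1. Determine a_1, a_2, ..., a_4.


Write in Frobenius form y'' + (p(x)/x) y' + (q(x)/x^2) y = 0:
  p(x) = 5/3,  q(x) = 2x^2 - 4x - 1/3.
Indicial equation: r(r-1) + (5/3) r + (-1/3) = 0 -> roots r_1 = 1/3, r_2 = -1.
Take r = r_1 = 1/3. Let y(x) = x^r sum_{n>=0} a_n x^n with a_0 = 1.
Substitute y = x^r sum a_n x^n and match x^{r+n}. The recurrence is
  D(n) a_n - 4 a_{n-1} + 2 a_{n-2} = 0,  where D(n) = (r+n)(r+n-1) + (5/3)(r+n) + (-1/3).
  a_n = [4 a_{n-1} - 2 a_{n-2}] / D(n).
Since the indicial polynomial factors as (r - r_1)(r - r_2), D(n) = (r_1 + n - r_1)(r_1 + n - r_2) = n(n + 4/3).
Evaluating step by step (a_0 = 1):
  n = 1: D(1) = 1(1 + 4/3) = 7/3; numerator = 4(1) = 4; a_1 = (4)/(7/3) = 12/7
  n = 2: D(2) = 2(2 + 4/3) = 20/3; numerator = 4(12/7) - 2(1) = 34/7; a_2 = (34/7)/(20/3) = 51/70
  n = 3: D(3) = 3(3 + 4/3) = 13; numerator = 4(51/70) - 2(12/7) = -18/35; a_3 = (-18/35)/(13) = -18/455
  n = 4: D(4) = 4(4 + 4/3) = 64/3; numerator = 4(-18/455) - 2(51/70) = -21/13; a_4 = (-21/13)/(64/3) = -63/832

r = 1/3; a_0 = 1; a_1 = 12/7; a_2 = 51/70; a_3 = -18/455; a_4 = -63/832


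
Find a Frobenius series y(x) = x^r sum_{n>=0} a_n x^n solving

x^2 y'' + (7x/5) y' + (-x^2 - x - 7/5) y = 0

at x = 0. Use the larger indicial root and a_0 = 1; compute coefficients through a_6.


Write in Frobenius form y'' + (p(x)/x) y' + (q(x)/x^2) y = 0:
  p(x) = 7/5,  q(x) = -x^2 - x - 7/5.
Indicial equation: r(r-1) + (7/5) r + (-7/5) = 0 -> roots r_1 = 1, r_2 = -7/5.
Take r = r_1 = 1. Let y(x) = x^r sum_{n>=0} a_n x^n with a_0 = 1.
Substitute y = x^r sum a_n x^n and match x^{r+n}. The recurrence is
  D(n) a_n - 1 a_{n-1} - 1 a_{n-2} = 0,  where D(n) = (r+n)(r+n-1) + (7/5)(r+n) + (-7/5).
  a_n = [1 a_{n-1} + 1 a_{n-2}] / D(n).
Since the indicial polynomial factors as (r - r_1)(r - r_2), D(n) = (r_1 + n - r_1)(r_1 + n - r_2) = n(n + 12/5).
Evaluating step by step (a_0 = 1):
  n = 1: D(1) = 1(1 + 12/5) = 17/5; numerator = 1(1) = 1; a_1 = (1)/(17/5) = 5/17
  n = 2: D(2) = 2(2 + 12/5) = 44/5; numerator = 1(5/17) + 1(1) = 22/17; a_2 = (22/17)/(44/5) = 5/34
  n = 3: D(3) = 3(3 + 12/5) = 81/5; numerator = 1(5/34) + 1(5/17) = 15/34; a_3 = (15/34)/(81/5) = 25/918
  n = 4: D(4) = 4(4 + 12/5) = 128/5; numerator = 1(25/918) + 1(5/34) = 80/459; a_4 = (80/459)/(128/5) = 25/3672
  n = 5: D(5) = 5(5 + 12/5) = 37; numerator = 1(25/3672) + 1(25/918) = 125/3672; a_5 = (125/3672)/(37) = 125/135864
  n = 6: D(6) = 6(6 + 12/5) = 252/5; numerator = 1(125/135864) + 1(25/3672) = 175/22644; a_6 = (175/22644)/(252/5) = 125/815184

r = 1; a_0 = 1; a_1 = 5/17; a_2 = 5/34; a_3 = 25/918; a_4 = 25/3672; a_5 = 125/135864; a_6 = 125/815184


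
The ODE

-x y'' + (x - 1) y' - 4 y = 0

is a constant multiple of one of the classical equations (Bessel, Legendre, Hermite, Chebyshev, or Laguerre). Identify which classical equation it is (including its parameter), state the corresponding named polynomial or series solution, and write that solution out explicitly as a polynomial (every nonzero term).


All three coefficients share the factor -1; dividing through by -1 gives  x y'' + (1 - x) y' + 4 y = 0.
This matches the Laguerre equation x y'' + (1 - x) y' + n y = 0 with n = 4; the polynomial solution is L_4(x).
With y = sum_k a_k x^k, matching x^k gives (k+1)k a_{k+1} + (k+1) a_{k+1} - k a_k + n a_k = 0, i.e. (k+1)^2 a_{k+1} = (k - n) a_k = (k - 4) a_k. The right side vanishes at k = 4, so the series terminates at degree 4.
Standard normalization L_n(0) = 1 gives a_0 = 1. Work upward with a_{k+1} = (k - 4) a_k / (k+1)^2:
  a_1 = (0 - 4)(1) / 1^2 = -4/1 = -4
  a_2 = (1 - 4)(-4) / 2^2 = 12/4 = 3
  a_3 = (2 - 4)(3) / 3^2 = -6/9 = -2/3
  a_4 = (3 - 4)(-2/3) / 4^2 = (2/3)/16 = 1/24
Hence L_4(x) = x^4/24 - 2 x^3/3 + 3 x^2 - 4 x + 1.

L_4(x); series = x^4/24 - 2 x^3/3 + 3 x^2 - 4 x + 1


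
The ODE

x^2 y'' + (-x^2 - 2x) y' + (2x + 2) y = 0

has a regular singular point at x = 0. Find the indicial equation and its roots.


Divide by x^2 to reach normal form y'' + P_1(x) y' + P_2(x) y = 0 with P_1(x) = -1 - 2/x and P_2(x) = 2/x + 2/x^2.
x = 0 is a singular point because the y'-coefficient -1 - 2/x has a pole at x = 0 and the y-coefficient 2/x + 2/x^2 has a pole at x = 0.
It is a regular singular point because x P_1(x) = p(x) = -x - 2 and x^2 P_2(x) = q(x) = 2x + 2 are polynomials, hence analytic at x = 0.
p(0) = -2,  q(0) = 2.
Indicial equation: r(r-1) + p(0) r + q(0) = 0, i.e. r^2 + (p(0) - 1) r + q(0) = 0, i.e. r^2 - 3 r + 2 = 0.
Discriminant: (-3)^2 - 4(2) = 1, so r = (3 ± 1)/2.
Solving: r_1 = 2, r_2 = 1.

indicial: r^2 - 3 r + 2 = 0; roots r_1 = 2, r_2 = 1


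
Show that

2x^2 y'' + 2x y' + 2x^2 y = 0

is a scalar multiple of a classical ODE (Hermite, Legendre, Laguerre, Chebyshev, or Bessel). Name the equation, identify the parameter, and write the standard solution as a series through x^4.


All three coefficients share the factor 2; dividing through by 2 gives  x^2 y'' + x y' + x^2 y = 0.
This matches the Bessel equation x^2 y'' + x y' + (x^2 - nu^2) y = 0 with nu^2 = 0, so nu = 0; the solution bounded at x = 0 is J_0(x).
Frobenius at x = 0: indicial roots ±nu; for r = nu the recurrence k(k + 2nu) c_k = -c_{k-2} gives the standard series J_nu(x) = sum_{k>=0} (-1)^k / (k! (k+nu)!) (x/2)^(2k+nu). Evaluate the first 3 terms:
  k = 0: (-1)^0 / (0! * 0! * 2^0) x^0 = 1/(1*1*1) x^0 = (1) x^0
  k = 1: (-1)^1 / (1! * 1! * 2^2) x^2 = -1/(1*1*4) x^2 = (-1/4) x^2
  k = 2: (-1)^2 / (2! * 2! * 2^4) x^4 = 1/(2*2*16) x^4 = (1/64) x^4
Hence J_0(x) = x^4/64 - x^2/4 + 1 + ....

J_0(x); series = x^4/64 - x^2/4 + 1


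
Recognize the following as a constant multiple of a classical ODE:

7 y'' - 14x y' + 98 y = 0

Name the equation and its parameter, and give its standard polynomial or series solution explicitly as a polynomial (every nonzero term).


All three coefficients share the factor 7; dividing through by 7 gives  y'' - 2x y' + 14 y = 0.
This matches the Hermite equation y'' - 2x y' + 2n y = 0 with 2n = 14, so n = 7; the polynomial solution is H_7(x).
With y = sum_k a_k x^k, matching x^k gives (k+2)(k+1) a_{k+2} = 2(k - n) a_k = 2(k - 7) a_k. The right side vanishes at k = 7, so the series with the parity of 7 terminates at degree 7.
Standard normalization: leading coefficient of H_n is 2^n, so a_7 = 2^7 = 128. Work downward with a_k = (k+1)(k+2) a_{k+2} / (2(k - n)):
  a_5 = (6)(7)(128) / (2(5 - 7)) = 5376/(-4) = -1344
  a_3 = (4)(5)(-1344) / (2(3 - 7)) = -26880/(-8) = 3360
  a_1 = (2)(3)(3360) / (2(1 - 7)) = 20160/(-12) = -1680
Hence H_7(x) = 128 x^7 - 1344 x^5 + 3360 x^3 - 1680 x.

H_7(x); series = 128 x^7 - 1344 x^5 + 3360 x^3 - 1680 x


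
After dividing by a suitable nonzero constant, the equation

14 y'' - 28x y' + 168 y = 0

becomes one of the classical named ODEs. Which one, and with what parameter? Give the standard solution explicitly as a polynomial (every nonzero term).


All three coefficients share the factor 14; dividing through by 14 gives  y'' - 2x y' + 12 y = 0.
This matches the Hermite equation y'' - 2x y' + 2n y = 0 with 2n = 12, so n = 6; the polynomial solution is H_6(x).
With y = sum_k a_k x^k, matching x^k gives (k+2)(k+1) a_{k+2} = 2(k - n) a_k = 2(k - 6) a_k. The right side vanishes at k = 6, so the series with the parity of 6 terminates at degree 6.
Standard normalization: leading coefficient of H_n is 2^n, so a_6 = 2^6 = 64. Work downward with a_k = (k+1)(k+2) a_{k+2} / (2(k - n)):
  a_4 = (5)(6)(64) / (2(4 - 6)) = 1920/(-4) = -480
  a_2 = (3)(4)(-480) / (2(2 - 6)) = -5760/(-8) = 720
  a_0 = (1)(2)(720) / (2(0 - 6)) = 1440/(-12) = -120
Hence H_6(x) = 64 x^6 - 480 x^4 + 720 x^2 - 120.

H_6(x); series = 64 x^6 - 480 x^4 + 720 x^2 - 120


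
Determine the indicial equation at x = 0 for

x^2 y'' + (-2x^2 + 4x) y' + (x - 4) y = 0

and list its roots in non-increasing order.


Divide by x^2 to reach normal form y'' + P_1(x) y' + P_2(x) y = 0 with P_1(x) = -2 + 4/x and P_2(x) = 1/x - 4/x^2.
x = 0 is a singular point because the y'-coefficient -2 + 4/x has a pole at x = 0 and the y-coefficient 1/x - 4/x^2 has a pole at x = 0.
It is a regular singular point because x P_1(x) = p(x) = 4 - 2x and x^2 P_2(x) = q(x) = x - 4 are polynomials, hence analytic at x = 0.
p(0) = 4,  q(0) = -4.
Indicial equation: r(r-1) + p(0) r + q(0) = 0, i.e. r^2 + (p(0) - 1) r + q(0) = 0, i.e. r^2 + 3 r - 4 = 0.
Discriminant: (3)^2 - 4(-4) = 25, so r = (-3 ± 5)/2.
Solving: r_1 = 1, r_2 = -4.

indicial: r^2 + 3 r - 4 = 0; roots r_1 = 1, r_2 = -4


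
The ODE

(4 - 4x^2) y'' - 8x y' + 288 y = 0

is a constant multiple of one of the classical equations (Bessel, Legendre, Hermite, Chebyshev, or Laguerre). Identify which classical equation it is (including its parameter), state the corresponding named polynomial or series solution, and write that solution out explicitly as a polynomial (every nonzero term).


All three coefficients share the factor 4; dividing through by 4 gives  (1 - x^2) y'' - 2x y' + 72 y = 0.
This matches the Legendre equation (1 - x^2) y'' - 2x y' + n(n+1) y = 0 (note the -2x y' term) with n(n+1) = 72, so n = 8; the polynomial solution is P_8(x).
With y = sum_k a_k x^k, matching x^k gives (k+2)(k+1) a_{k+2} = [k(k+1) - n(n+1)] a_k = (k - 8)(k + 9) a_k. The right side vanishes at k = 8, so the series with the parity of 8 terminates at degree 8.
Standard normalization (P_n(1) = 1): leading coefficient (2n)!/(2^n (n!)^2) = 20922789888000/(256*1625702400) = 6435/128, so a_8 = 6435/128. Work downward with a_k = (k+1)(k+2) a_{k+2} / ((k - 8)(k + 9)):
  a_6 = (7)(8)(6435/128) / ((6 - 8)(6 + 9)) = (45045/16)/(-30) = -3003/32
  a_4 = (5)(6)(-3003/32) / ((4 - 8)(4 + 9)) = (-45045/16)/(-52) = 3465/64
  a_2 = (3)(4)(3465/64) / ((2 - 8)(2 + 9)) = (10395/16)/(-66) = -315/32
  a_0 = (1)(2)(-315/32) / ((0 - 8)(0 + 9)) = (-315/16)/(-72) = 35/128
Hence P_8(x) = 6435 x^8/128 - 3003 x^6/32 + 3465 x^4/64 - 315 x^2/32 + 35/128.

P_8(x); series = 6435 x^8/128 - 3003 x^6/32 + 3465 x^4/64 - 315 x^2/32 + 35/128
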